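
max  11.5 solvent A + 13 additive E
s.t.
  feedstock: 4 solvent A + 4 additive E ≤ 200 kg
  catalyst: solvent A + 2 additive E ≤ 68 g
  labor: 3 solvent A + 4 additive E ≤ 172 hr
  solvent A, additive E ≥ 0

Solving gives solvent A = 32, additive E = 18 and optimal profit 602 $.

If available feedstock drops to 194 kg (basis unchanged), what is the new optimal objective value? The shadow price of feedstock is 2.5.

Δb = -6, so new z* = 602 + (2.5)·(-6) = 602 − 15 = 587.

587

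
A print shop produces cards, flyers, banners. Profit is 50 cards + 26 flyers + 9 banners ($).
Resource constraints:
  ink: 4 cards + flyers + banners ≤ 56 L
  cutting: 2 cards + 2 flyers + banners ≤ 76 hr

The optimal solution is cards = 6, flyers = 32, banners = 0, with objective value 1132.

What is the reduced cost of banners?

-8

Check each constraint at x*: ink 56/56 (tight); cutting 76/76 (tight).
Dual feasibility on the basic columns requires 4·y_ink + 2·y_cutting = 50, 1·y_ink + 2·y_cutting = 26.
This yields shadow prices y_ink = 8, y_cutting = 9.
Reduced cost of banners: c₃ − yᵀa₃ = 9 − (8·1 + 9·1) = 9 − 17 = -8.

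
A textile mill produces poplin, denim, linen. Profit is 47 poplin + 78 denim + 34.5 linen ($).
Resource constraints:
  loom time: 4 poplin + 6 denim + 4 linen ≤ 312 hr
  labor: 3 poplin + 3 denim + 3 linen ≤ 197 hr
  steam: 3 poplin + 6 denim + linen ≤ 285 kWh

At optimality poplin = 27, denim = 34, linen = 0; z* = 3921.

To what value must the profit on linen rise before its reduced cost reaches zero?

Binding: loom time and steam. Non-binding: labor (14 unused).
By complementary slackness, y = 0 for the non-binding constraint.
The binding rows give the dual system: 4·y_loom time + 3·y_steam = 47 and 6·y_loom time + 6·y_steam = 78.
→ y_loom time = 8 and y_steam = 5.
linen enters the basis when its profit ≥ yᵀa₃ = 8·4 + 5·1 = 37.

37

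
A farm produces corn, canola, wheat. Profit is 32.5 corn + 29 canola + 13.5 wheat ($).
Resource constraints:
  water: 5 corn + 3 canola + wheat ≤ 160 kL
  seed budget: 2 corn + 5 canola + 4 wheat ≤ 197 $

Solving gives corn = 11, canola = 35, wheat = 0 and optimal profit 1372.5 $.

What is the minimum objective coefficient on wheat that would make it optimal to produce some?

15.5

At the optimum: water uses 160 of 160 (binding); seed budget uses 197 of 197 (binding).
Dual feasibility on the basic columns requires 5·y_water + 2·y_seed budget = 32.5, 3·y_water + 5·y_seed budget = 29.
Solving: y_water = 5.5, y_seed budget = 2.5.
wheat enters the basis when its profit ≥ yᵀa₃ = 5.5·1 + 2.5·4 = 15.5.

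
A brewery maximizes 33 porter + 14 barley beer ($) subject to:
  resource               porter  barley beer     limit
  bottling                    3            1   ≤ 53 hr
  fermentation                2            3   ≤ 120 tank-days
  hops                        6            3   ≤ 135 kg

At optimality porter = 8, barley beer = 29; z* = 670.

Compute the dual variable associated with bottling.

5

Binding: bottling and hops. Non-binding: fermentation (17 unused).
By complementary slackness, y = 0 for the non-binding constraint.
Dual feasibility on the basic columns requires 3·y_bottling + 6·y_hops = 33, 1·y_bottling + 3·y_hops = 14.
→ y_bottling = 5 and y_hops = 3.
Shadow price of bottling = 5.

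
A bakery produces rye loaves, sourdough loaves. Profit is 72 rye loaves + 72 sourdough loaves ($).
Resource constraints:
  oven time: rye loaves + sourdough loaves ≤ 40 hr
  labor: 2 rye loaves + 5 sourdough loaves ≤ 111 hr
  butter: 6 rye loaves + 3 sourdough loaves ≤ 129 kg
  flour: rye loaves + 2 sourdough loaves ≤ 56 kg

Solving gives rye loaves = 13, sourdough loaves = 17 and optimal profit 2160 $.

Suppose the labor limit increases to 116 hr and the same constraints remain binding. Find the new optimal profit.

Binding: labor and butter. Non-binding: oven time (10 unused), flour (9 unused).
Slack constraints have shadow price 0 (complementary slackness).
Dual feasibility on the basic columns requires 2·y_labor + 6·y_butter = 72, 5·y_labor + 3·y_butter = 72.
→ y_labor = 9 and y_butter = 9.
Δz = y_labor·Δb = 9 × (5) = 45, so new z* = 2160 + 45 = 2205.

2205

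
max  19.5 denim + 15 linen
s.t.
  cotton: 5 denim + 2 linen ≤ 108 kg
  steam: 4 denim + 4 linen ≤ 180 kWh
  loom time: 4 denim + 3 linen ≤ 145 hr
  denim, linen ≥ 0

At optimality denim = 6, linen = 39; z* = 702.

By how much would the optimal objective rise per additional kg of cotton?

1.5

At the optimum: cotton uses 108 of 108 (binding); steam uses 180 of 180 (binding); loom time uses 141 of 145 (slack = 4).
Slack constraints have shadow price 0 (complementary slackness).
Dual feasibility on the basic columns requires 5·y_cotton + 4·y_steam = 19.5, 2·y_cotton + 4·y_steam = 15.
This yields shadow prices y_cotton = 1.5, y_steam = 3.
Shadow price of cotton = 1.5.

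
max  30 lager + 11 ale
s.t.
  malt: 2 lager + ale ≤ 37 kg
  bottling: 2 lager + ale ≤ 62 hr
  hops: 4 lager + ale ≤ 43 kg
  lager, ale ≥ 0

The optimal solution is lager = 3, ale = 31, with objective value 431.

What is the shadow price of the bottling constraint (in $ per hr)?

0

Binding: malt and hops. Non-binding: bottling (25 unused).
Since bottling is not tight, its dual is 0.
Dual feasibility on the basic columns requires 2·y_malt + 4·y_hops = 30, 1·y_malt + 1·y_hops = 11.
This yields shadow prices y_malt = 7, y_hops = 4.
Shadow price of bottling = 0.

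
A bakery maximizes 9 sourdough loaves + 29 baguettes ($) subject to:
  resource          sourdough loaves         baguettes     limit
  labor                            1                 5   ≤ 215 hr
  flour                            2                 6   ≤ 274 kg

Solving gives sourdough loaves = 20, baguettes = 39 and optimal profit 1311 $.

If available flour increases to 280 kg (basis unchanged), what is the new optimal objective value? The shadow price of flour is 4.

Δb = 6, so new z* = 1311 + (4)·(6) = 1311 + 24 = 1335.

1335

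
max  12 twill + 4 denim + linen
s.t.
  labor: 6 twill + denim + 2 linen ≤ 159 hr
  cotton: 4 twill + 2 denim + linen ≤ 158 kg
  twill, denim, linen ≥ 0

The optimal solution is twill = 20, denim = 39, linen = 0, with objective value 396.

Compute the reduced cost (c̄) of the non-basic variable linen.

Check each constraint at x*: labor 159/159 (tight); cotton 158/158 (tight).
Dual feasibility on the basic columns requires 6·y_labor + 4·y_cotton = 12, 1·y_labor + 2·y_cotton = 4.
This yields shadow prices y_labor = 1, y_cotton = 1.5.
Reduced cost of linen: c₃ − yᵀa₃ = 1 − (1·2 + 1.5·1) = 1 − 3.5 = -2.5.

-2.5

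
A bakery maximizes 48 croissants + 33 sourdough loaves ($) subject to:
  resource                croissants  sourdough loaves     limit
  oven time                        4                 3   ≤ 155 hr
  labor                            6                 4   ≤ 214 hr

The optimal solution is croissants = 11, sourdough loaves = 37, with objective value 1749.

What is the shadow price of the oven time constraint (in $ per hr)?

3

Check each constraint at x*: oven time 155/155 (tight); labor 214/214 (tight).
Dual feasibility on the basic columns requires 4·y_oven time + 6·y_labor = 48, 3·y_oven time + 4·y_labor = 33.
This yields shadow prices y_oven time = 3, y_labor = 6.
Shadow price of oven time = 3.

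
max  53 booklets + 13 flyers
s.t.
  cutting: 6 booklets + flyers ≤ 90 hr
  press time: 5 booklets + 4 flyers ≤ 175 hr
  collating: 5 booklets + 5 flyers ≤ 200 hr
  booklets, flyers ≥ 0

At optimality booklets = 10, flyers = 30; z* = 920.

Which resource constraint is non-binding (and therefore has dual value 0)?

press time

cutting: 90/90 (binding)
press time: 170/175 (slack 5)
collating: 200/200 (binding)
By complementary slackness, a constraint with positive slack has shadow price 0 → press time.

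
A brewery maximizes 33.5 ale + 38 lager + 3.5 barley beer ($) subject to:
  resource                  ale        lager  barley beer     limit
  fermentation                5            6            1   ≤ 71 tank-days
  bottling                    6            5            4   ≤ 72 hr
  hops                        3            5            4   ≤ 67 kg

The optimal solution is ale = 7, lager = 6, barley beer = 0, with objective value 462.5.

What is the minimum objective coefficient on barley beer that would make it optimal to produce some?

9.5

Binding: fermentation and bottling. Non-binding: hops (16 unused).
By complementary slackness, y = 0 for the non-binding constraint.
Dual feasibility on the basic columns requires 5·y_fermentation + 6·y_bottling = 33.5, 6·y_fermentation + 5·y_bottling = 38.
→ y_fermentation = 5.5 and y_bottling = 1.
barley beer enters the basis when its profit ≥ yᵀa₃ = 5.5·1 + 1·4 = 9.5.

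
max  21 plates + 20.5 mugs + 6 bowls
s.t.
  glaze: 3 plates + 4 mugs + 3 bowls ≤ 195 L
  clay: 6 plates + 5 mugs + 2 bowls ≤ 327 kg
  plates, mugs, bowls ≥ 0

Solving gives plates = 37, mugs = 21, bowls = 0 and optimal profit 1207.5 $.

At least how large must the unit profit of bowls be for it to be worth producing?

11

Both glaze and clay are binding at x*.
The binding rows give the dual system: 3·y_glaze + 6·y_clay = 21 and 4·y_glaze + 5·y_clay = 20.5.
→ y_glaze = 2 and y_clay = 2.5.
bowls enters the basis when its profit ≥ yᵀa₃ = 2·3 + 2.5·2 = 11.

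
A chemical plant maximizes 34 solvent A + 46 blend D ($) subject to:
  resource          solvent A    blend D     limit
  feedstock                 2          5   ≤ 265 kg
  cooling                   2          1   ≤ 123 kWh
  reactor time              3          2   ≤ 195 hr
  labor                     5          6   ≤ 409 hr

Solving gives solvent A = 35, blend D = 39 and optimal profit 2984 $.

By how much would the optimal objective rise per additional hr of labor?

6

Binding: feedstock and labor. Non-binding: cooling (14 unused), reactor time (12 unused).
Slack constraints have shadow price 0 (complementary slackness).
From A_Bᵀ y = c: 2·y_feedstock + 5·y_labor = 34; 5·y_feedstock + 6·y_labor = 46.
Solving: y_feedstock = 2, y_labor = 6.
Shadow price of labor = 6.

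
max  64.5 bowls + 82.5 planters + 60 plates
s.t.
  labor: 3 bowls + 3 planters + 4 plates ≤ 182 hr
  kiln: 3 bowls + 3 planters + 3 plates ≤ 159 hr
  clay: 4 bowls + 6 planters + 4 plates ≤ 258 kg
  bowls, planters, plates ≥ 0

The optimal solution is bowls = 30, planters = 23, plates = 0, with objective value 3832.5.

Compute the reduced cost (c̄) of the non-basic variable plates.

-4.5

Binding: kiln and clay. Non-binding: labor (23 unused).
Slack constraints have shadow price 0 (complementary slackness).
From A_Bᵀ y = c: 3·y_kiln + 4·y_clay = 64.5; 3·y_kiln + 6·y_clay = 82.5.
→ y_kiln = 9.5 and y_clay = 9.
Reduced cost of plates: c₃ − yᵀa₃ = 60 − (9.5·3 + 9·4) = 60 − 64.5 = -4.5.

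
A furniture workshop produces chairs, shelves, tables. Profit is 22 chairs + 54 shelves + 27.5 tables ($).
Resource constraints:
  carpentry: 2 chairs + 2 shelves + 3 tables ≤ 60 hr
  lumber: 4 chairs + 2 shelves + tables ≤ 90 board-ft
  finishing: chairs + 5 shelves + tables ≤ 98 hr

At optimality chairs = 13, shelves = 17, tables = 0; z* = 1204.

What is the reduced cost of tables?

-1.5

At the optimum: carpentry uses 60 of 60 (binding); lumber uses 86 of 90 (slack = 4); finishing uses 98 of 98 (binding).
Since lumber is not tight, its dual is 0.
The binding rows give the dual system: 2·y_carpentry + 1·y_finishing = 22 and 2·y_carpentry + 5·y_finishing = 54.
This yields shadow prices y_carpentry = 7, y_finishing = 8.
Reduced cost of tables: c₃ − yᵀa₃ = 27.5 − (7·3 + 8·1) = 27.5 − 29 = -1.5.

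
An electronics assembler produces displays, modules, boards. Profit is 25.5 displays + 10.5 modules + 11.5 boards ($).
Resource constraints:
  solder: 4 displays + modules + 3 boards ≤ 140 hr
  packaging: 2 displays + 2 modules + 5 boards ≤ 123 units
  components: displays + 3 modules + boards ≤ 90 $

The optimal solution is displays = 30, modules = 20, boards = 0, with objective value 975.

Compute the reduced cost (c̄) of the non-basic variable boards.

-8

Binding: solder and components. Non-binding: packaging (23 unused).
By complementary slackness, y = 0 for the non-binding constraint.
Dual feasibility on the basic columns requires 4·y_solder + 1·y_components = 25.5, 1·y_solder + 3·y_components = 10.5.
This yields shadow prices y_solder = 6, y_components = 1.5.
Reduced cost of boards: c₃ − yᵀa₃ = 11.5 − (6·3 + 1.5·1) = 11.5 − 19.5 = -8.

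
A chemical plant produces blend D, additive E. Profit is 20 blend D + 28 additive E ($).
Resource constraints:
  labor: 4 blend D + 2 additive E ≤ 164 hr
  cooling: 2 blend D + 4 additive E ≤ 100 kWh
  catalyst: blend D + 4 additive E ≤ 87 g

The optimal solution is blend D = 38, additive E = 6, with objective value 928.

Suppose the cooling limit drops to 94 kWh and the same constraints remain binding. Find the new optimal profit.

892

Check each constraint at x*: labor 164/164 (tight); cooling 100/100 (tight); catalyst 62/87 (slack 25).
Slack constraints have shadow price 0 (complementary slackness).
From A_Bᵀ y = c: 4·y_labor + 2·y_cooling = 20; 2·y_labor + 4·y_cooling = 28.
This yields shadow prices y_labor = 2, y_cooling = 6.
Δz = y_cooling·Δb = 6 × (-6) = -36, so new z* = 928 − 36 = 892.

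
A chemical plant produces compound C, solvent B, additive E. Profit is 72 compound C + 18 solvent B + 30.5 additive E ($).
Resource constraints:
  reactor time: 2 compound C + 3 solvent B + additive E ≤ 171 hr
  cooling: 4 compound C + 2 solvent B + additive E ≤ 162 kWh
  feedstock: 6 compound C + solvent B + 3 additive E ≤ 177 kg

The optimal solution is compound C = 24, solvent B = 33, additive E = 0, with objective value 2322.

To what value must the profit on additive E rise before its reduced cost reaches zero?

At the optimum: reactor time uses 147 of 171 (slack = 24); cooling uses 162 of 162 (binding); feedstock uses 177 of 177 (binding).
By complementary slackness, y = 0 for the non-binding constraint.
The binding rows give the dual system: 4·y_cooling + 6·y_feedstock = 72 and 2·y_cooling + 1·y_feedstock = 18.
Solving: y_cooling = 4.5, y_feedstock = 9.
additive E enters the basis when its profit ≥ yᵀa₃ = 4.5·1 + 9·3 = 31.5.

31.5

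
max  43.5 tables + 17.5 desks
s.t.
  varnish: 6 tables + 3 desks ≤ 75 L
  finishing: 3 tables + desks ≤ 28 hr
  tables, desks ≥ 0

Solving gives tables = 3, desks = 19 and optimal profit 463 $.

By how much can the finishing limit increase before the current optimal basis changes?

9.5

Binding constraints: varnish, finishing. The basis is B = [[6,3],[3,1]] with det -3.
Per unit increase in finishing, x* moves by d = (1, -2).
The basis stays optimal until desks reaches 0; allowable increase = 9.5 hr.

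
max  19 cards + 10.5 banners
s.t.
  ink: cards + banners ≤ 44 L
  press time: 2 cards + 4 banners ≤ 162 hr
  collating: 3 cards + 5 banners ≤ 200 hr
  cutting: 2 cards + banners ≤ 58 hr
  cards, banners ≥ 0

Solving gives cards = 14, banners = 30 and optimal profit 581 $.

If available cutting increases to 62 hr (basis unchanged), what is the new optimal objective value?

615

At the optimum: ink uses 44 of 44 (binding); press time uses 148 of 162 (slack = 14); collating uses 192 of 200 (slack = 8); cutting uses 58 of 58 (binding).
Slack constraints have shadow price 0 (complementary slackness).
From A_Bᵀ y = c: 1·y_ink + 2·y_cutting = 19; 1·y_ink + 1·y_cutting = 10.5.
→ y_ink = 2 and y_cutting = 8.5.
Δz = y_cutting·Δb = 8.5 × (4) = 34, so new z* = 581 + 34 = 615.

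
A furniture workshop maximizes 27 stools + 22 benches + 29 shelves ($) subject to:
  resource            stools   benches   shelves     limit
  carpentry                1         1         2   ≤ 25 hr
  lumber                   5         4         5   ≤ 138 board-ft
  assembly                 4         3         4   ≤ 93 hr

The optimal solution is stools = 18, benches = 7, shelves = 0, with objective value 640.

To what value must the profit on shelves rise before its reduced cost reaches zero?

Binding: carpentry and assembly. Non-binding: lumber (20 unused).
Since lumber is not tight, its dual is 0.
The binding rows give the dual system: 1·y_carpentry + 4·y_assembly = 27 and 1·y_carpentry + 3·y_assembly = 22.
Solving: y_carpentry = 7, y_assembly = 5.
shelves enters the basis when its profit ≥ yᵀa₃ = 7·2 + 5·4 = 34.

34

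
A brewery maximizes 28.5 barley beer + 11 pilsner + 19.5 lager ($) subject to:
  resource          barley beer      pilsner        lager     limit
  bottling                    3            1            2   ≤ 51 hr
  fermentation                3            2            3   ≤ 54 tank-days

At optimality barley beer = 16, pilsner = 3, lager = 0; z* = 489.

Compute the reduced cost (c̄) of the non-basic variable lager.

-1

Both bottling and fermentation are binding at x*.
The binding rows give the dual system: 3·y_bottling + 3·y_fermentation = 28.5 and 1·y_bottling + 2·y_fermentation = 11.
→ y_bottling = 8 and y_fermentation = 1.5.
Reduced cost of lager: c₃ − yᵀa₃ = 19.5 − (8·2 + 1.5·3) = 19.5 − 20.5 = -1.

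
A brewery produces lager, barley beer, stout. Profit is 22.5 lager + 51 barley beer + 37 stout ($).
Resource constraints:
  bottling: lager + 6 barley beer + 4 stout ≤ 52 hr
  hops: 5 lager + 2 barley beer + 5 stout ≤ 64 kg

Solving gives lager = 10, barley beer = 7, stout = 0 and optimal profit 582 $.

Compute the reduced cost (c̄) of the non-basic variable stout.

-8

Both bottling and hops are binding at x*.
Dual feasibility on the basic columns requires 1·y_bottling + 5·y_hops = 22.5, 6·y_bottling + 2·y_hops = 51.
Solving: y_bottling = 7.5, y_hops = 3.
Reduced cost of stout: c₃ − yᵀa₃ = 37 − (7.5·4 + 3·5) = 37 − 45 = -8.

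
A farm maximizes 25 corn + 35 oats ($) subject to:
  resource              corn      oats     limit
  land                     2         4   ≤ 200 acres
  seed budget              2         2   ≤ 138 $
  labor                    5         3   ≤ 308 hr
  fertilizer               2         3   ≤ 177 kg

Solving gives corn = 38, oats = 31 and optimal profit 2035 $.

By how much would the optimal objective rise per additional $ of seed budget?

7.5

At the optimum: land uses 200 of 200 (binding); seed budget uses 138 of 138 (binding); labor uses 283 of 308 (slack = 25); fertilizer uses 169 of 177 (slack = 8).
Slack constraints have shadow price 0 (complementary slackness).
Dual feasibility on the basic columns requires 2·y_land + 2·y_seed budget = 25, 4·y_land + 2·y_seed budget = 35.
This yields shadow prices y_land = 5, y_seed budget = 7.5.
Shadow price of seed budget = 7.5.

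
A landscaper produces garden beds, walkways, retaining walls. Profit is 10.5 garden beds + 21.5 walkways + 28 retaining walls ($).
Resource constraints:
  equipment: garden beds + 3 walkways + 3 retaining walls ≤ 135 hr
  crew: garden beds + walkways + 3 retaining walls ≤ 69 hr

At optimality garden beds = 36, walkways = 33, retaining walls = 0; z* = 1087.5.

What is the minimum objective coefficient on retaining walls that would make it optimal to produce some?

31.5

At the optimum: equipment uses 135 of 135 (binding); crew uses 69 of 69 (binding).
Dual feasibility on the basic columns requires 1·y_equipment + 1·y_crew = 10.5, 3·y_equipment + 1·y_crew = 21.5.
Solving: y_equipment = 5.5, y_crew = 5.
retaining walls enters the basis when its profit ≥ yᵀa₃ = 5.5·3 + 5·3 = 31.5.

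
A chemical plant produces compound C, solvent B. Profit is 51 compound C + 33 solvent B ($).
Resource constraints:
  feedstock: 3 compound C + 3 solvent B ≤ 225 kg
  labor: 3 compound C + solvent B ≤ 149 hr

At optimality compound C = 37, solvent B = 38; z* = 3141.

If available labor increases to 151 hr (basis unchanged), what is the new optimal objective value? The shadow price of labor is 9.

Δb = 2, so new z* = 3141 + (9)·(2) = 3141 + 18 = 3159.

3159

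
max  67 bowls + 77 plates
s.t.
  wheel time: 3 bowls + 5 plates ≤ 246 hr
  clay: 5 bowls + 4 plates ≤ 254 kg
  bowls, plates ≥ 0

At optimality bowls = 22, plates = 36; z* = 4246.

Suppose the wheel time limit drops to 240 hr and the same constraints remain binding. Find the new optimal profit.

Both wheel time and clay are binding at x*.
From A_Bᵀ y = c: 3·y_wheel time + 5·y_clay = 67; 5·y_wheel time + 4·y_clay = 77.
This yields shadow prices y_wheel time = 9, y_clay = 8.
Δz = y_wheel time·Δb = 9 × (-6) = -54, so new z* = 4246 − 54 = 4192.

4192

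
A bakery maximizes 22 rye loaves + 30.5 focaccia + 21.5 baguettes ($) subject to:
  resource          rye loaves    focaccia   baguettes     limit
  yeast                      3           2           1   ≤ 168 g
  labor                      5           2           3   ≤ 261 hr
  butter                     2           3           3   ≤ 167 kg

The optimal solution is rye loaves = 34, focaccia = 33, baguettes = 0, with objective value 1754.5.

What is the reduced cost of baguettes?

-8

Check each constraint at x*: yeast 168/168 (tight); labor 236/261 (slack 25); butter 167/167 (tight).
Slack constraints have shadow price 0 (complementary slackness).
From A_Bᵀ y = c: 3·y_yeast + 2·y_butter = 22; 2·y_yeast + 3·y_butter = 30.5.
This yields shadow prices y_yeast = 1, y_butter = 9.5.
Reduced cost of baguettes: c₃ − yᵀa₃ = 21.5 − (1·1 + 9.5·3) = 21.5 − 29.5 = -8.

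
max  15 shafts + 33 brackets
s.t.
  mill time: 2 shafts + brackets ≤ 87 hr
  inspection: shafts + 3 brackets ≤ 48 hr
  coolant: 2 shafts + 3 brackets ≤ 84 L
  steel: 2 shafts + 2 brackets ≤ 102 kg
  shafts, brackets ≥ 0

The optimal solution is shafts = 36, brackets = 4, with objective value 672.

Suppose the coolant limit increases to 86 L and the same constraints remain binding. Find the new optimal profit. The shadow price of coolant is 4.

680

Δb = 2, so new z* = 672 + (4)·(2) = 672 + 8 = 680.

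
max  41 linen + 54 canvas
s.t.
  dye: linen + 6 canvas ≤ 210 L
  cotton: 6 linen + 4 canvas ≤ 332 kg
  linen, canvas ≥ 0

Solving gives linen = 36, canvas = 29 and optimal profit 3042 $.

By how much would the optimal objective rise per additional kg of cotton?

At the optimum: dye uses 210 of 210 (binding); cotton uses 332 of 332 (binding).
Dual feasibility on the basic columns requires 1·y_dye + 6·y_cotton = 41, 6·y_dye + 4·y_cotton = 54.
This yields shadow prices y_dye = 5, y_cotton = 6.
Shadow price of cotton = 6.

6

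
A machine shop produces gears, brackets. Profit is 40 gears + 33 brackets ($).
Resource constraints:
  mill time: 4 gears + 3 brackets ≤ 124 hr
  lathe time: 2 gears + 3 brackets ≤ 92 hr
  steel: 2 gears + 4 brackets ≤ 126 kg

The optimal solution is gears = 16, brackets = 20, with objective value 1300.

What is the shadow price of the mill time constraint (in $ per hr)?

9

At the optimum: mill time uses 124 of 124 (binding); lathe time uses 92 of 92 (binding); steel uses 112 of 126 (slack = 14).
Since steel is not tight, its dual is 0.
Dual feasibility on the basic columns requires 4·y_mill time + 2·y_lathe time = 40, 3·y_mill time + 3·y_lathe time = 33.
Solving: y_mill time = 9, y_lathe time = 2.
Shadow price of mill time = 9.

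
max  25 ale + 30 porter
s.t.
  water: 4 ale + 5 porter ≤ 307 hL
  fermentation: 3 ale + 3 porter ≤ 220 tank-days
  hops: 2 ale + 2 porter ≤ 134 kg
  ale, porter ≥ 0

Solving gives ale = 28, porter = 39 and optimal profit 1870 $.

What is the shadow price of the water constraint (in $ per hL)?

5

Check each constraint at x*: water 307/307 (tight); fermentation 201/220 (slack 19); hops 134/134 (tight).
Since fermentation is not tight, its dual is 0.
From A_Bᵀ y = c: 4·y_water + 2·y_hops = 25; 5·y_water + 2·y_hops = 30.
→ y_water = 5 and y_hops = 2.5.
Shadow price of water = 5.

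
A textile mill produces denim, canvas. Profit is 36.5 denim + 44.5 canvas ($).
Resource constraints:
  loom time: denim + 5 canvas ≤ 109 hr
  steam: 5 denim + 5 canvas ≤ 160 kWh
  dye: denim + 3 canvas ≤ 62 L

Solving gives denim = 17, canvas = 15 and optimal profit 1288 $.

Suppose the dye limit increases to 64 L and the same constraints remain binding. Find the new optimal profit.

Check each constraint at x*: loom time 92/109 (slack 17); steam 160/160 (tight); dye 62/62 (tight).
By complementary slackness, y = 0 for the non-binding constraint.
The binding rows give the dual system: 5·y_steam + 1·y_dye = 36.5 and 5·y_steam + 3·y_dye = 44.5.
→ y_steam = 6.5 and y_dye = 4.
Δz = y_dye·Δb = 4 × (2) = 8, so new z* = 1288 + 8 = 1296.

1296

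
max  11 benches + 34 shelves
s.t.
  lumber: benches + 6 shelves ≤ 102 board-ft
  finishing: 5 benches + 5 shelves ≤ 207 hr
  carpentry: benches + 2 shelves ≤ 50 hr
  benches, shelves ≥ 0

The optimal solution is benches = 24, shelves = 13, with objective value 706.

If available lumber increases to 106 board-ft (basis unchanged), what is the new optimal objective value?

Binding: lumber and carpentry. Non-binding: finishing (22 unused).
By complementary slackness, y = 0 for the non-binding constraint.
Dual feasibility on the basic columns requires 1·y_lumber + 1·y_carpentry = 11, 6·y_lumber + 2·y_carpentry = 34.
This yields shadow prices y_lumber = 3, y_carpentry = 8.
Δz = y_lumber·Δb = 3 × (4) = 12, so new z* = 706 + 12 = 718.

718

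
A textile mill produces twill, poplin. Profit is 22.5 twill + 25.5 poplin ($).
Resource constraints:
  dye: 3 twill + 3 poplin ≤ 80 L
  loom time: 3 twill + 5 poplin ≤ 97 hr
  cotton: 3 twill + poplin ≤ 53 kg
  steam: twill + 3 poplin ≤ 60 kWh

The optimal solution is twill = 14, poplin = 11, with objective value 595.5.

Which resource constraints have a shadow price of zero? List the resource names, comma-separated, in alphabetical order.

dye: 75/80 (slack 5)
loom time: 97/97 (binding)
cotton: 53/53 (binding)
steam: 47/60 (slack 13)
By complementary slackness, a constraint with positive slack has shadow price 0 → dye, steam.

dye, steam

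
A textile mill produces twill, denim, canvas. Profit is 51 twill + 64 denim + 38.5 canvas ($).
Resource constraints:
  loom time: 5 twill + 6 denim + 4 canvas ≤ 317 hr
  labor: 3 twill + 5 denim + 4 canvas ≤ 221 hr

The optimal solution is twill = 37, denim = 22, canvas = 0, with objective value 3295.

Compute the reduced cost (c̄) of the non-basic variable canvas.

Both loom time and labor are binding at x*.
From A_Bᵀ y = c: 5·y_loom time + 3·y_labor = 51; 6·y_loom time + 5·y_labor = 64.
This yields shadow prices y_loom time = 9, y_labor = 2.
Reduced cost of canvas: c₃ − yᵀa₃ = 38.5 − (9·4 + 2·4) = 38.5 − 44 = -5.5.

-5.5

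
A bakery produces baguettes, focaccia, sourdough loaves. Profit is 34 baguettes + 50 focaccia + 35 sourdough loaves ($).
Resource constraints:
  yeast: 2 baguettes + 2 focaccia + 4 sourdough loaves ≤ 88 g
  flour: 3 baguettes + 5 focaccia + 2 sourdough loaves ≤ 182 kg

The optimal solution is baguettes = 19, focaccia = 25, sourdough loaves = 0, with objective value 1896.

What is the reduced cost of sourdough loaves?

At the optimum: yeast uses 88 of 88 (binding); flour uses 182 of 182 (binding).
The binding rows give the dual system: 2·y_yeast + 3·y_flour = 34 and 2·y_yeast + 5·y_flour = 50.
→ y_yeast = 5 and y_flour = 8.
Reduced cost of sourdough loaves: c₃ − yᵀa₃ = 35 − (5·4 + 8·2) = 35 − 36 = -1.

-1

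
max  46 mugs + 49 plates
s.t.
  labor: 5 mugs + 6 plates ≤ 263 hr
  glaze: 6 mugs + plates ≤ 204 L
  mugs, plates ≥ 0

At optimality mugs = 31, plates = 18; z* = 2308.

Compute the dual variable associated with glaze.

Check each constraint at x*: labor 263/263 (tight); glaze 204/204 (tight).
Dual feasibility on the basic columns requires 5·y_labor + 6·y_glaze = 46, 6·y_labor + 1·y_glaze = 49.
This yields shadow prices y_labor = 8, y_glaze = 1.
Shadow price of glaze = 1.

1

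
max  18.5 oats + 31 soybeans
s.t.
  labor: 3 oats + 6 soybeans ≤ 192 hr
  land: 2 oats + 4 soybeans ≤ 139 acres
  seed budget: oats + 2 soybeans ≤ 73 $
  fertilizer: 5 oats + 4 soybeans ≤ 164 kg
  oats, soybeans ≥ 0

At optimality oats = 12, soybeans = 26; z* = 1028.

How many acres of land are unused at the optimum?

11

land used = 2·12 + 4·26 = 128; slack = 139 − 128 = 11.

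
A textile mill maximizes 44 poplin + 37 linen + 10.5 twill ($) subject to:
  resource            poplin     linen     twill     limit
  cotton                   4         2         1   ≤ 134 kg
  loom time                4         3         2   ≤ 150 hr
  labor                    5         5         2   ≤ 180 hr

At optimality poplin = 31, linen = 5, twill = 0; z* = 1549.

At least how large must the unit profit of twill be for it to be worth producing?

Check each constraint at x*: cotton 134/134 (tight); loom time 139/150 (slack 11); labor 180/180 (tight).
Slack constraints have shadow price 0 (complementary slackness).
From A_Bᵀ y = c: 4·y_cotton + 5·y_labor = 44; 2·y_cotton + 5·y_labor = 37.
This yields shadow prices y_cotton = 3.5, y_labor = 6.
twill enters the basis when its profit ≥ yᵀa₃ = 3.5·1 + 6·2 = 15.5.

15.5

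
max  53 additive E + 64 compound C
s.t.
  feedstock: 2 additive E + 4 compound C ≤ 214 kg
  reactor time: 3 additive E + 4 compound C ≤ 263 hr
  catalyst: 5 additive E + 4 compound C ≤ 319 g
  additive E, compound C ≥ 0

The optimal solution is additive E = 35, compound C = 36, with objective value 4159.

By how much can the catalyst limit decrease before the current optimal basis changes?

Binding constraints: feedstock, catalyst. The basis is B = [[2,4],[5,4]] with det -12.
Per unit decrease in catalyst, x* moves by d = (-0.3333, 0.1667).
The basis stays optimal until additive E reaches 0; allowable decrease = 105 g.

105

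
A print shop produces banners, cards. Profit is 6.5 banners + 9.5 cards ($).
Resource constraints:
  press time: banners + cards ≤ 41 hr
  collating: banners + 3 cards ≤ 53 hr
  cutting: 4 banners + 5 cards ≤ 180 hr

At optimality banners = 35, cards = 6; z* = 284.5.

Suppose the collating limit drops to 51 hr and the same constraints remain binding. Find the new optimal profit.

Check each constraint at x*: press time 41/41 (tight); collating 53/53 (tight); cutting 170/180 (slack 10).
By complementary slackness, y = 0 for the non-binding constraint.
The binding rows give the dual system: 1·y_press time + 1·y_collating = 6.5 and 1·y_press time + 3·y_collating = 9.5.
This yields shadow prices y_press time = 5, y_collating = 1.5.
Δz = y_collating·Δb = 1.5 × (-2) = -3, so new z* = 284.5 − 3 = 281.5.

281.5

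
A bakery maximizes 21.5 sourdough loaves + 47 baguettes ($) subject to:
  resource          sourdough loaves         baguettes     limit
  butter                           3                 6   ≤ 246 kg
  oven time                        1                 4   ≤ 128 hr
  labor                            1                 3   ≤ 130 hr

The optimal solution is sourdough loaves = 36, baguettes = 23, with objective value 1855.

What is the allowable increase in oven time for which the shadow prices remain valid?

Binding constraints: butter, oven time. The basis is B = [[3,6],[1,4]] with det 6.
Per unit increase in oven time, x* moves by d = (-1, 0.5).
The basis stays optimal until sourdough loaves reaches 0; allowable increase = 36 hr.

36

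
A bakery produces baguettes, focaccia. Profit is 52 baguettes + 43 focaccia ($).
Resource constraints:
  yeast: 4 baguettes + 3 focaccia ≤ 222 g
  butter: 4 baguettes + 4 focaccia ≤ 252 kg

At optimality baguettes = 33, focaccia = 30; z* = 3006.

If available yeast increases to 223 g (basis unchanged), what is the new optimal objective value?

Both yeast and butter are binding at x*.
Dual feasibility on the basic columns requires 4·y_yeast + 4·y_butter = 52, 3·y_yeast + 4·y_butter = 43.
→ y_yeast = 9 and y_butter = 4.
Δz = y_yeast·Δb = 9 × (1) = 9, so new z* = 3006 + 9 = 3015.

3015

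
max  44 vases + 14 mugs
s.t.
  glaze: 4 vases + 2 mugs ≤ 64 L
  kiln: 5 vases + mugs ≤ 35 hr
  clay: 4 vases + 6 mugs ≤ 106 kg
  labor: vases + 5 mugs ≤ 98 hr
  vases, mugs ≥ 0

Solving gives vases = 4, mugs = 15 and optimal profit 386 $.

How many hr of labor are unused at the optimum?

19

labor used = 1·4 + 5·15 = 79; slack = 98 − 79 = 19.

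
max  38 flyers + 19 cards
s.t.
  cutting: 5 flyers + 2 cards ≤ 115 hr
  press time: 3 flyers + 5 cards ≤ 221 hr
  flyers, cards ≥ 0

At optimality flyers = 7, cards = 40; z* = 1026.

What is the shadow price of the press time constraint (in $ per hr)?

1

At the optimum: cutting uses 115 of 115 (binding); press time uses 221 of 221 (binding).
From A_Bᵀ y = c: 5·y_cutting + 3·y_press time = 38; 2·y_cutting + 5·y_press time = 19.
→ y_cutting = 7 and y_press time = 1.
Shadow price of press time = 1.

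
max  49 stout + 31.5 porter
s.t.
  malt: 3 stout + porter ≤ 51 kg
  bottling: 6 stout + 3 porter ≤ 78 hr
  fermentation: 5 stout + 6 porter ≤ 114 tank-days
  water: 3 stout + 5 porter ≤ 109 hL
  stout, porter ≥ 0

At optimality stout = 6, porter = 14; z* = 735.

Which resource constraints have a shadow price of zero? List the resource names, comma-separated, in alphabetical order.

malt: 32/51 (slack 19)
bottling: 78/78 (binding)
fermentation: 114/114 (binding)
water: 88/109 (slack 21)
By complementary slackness, a constraint with positive slack has shadow price 0 → malt, water.

malt, water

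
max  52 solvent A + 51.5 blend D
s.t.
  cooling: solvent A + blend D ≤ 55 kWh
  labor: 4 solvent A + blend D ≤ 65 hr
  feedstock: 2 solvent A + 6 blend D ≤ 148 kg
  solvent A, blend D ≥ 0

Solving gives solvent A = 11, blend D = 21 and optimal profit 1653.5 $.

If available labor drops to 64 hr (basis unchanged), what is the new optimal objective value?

1644

Check each constraint at x*: cooling 32/55 (slack 23); labor 65/65 (tight); feedstock 148/148 (tight).
Since cooling is not tight, its dual is 0.
Dual feasibility on the basic columns requires 4·y_labor + 2·y_feedstock = 52, 1·y_labor + 6·y_feedstock = 51.5.
Solving: y_labor = 9.5, y_feedstock = 7.
Δz = y_labor·Δb = 9.5 × (-1) = -9.5, so new z* = 1653.5 − 9.5 = 1644.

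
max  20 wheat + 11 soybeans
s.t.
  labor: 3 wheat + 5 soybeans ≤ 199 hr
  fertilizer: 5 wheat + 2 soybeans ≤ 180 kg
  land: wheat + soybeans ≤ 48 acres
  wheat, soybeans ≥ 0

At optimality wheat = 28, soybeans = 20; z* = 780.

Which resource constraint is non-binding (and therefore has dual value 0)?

labor

labor: 184/199 (slack 15)
fertilizer: 180/180 (binding)
land: 48/48 (binding)
By complementary slackness, a constraint with positive slack has shadow price 0 → labor.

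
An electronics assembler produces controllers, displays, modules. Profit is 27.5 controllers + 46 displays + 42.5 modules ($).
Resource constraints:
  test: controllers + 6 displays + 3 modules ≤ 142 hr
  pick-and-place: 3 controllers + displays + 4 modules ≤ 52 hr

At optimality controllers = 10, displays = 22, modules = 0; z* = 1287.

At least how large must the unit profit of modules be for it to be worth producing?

At the optimum: test uses 142 of 142 (binding); pick-and-place uses 52 of 52 (binding).
From A_Bᵀ y = c: 1·y_test + 3·y_pick-and-place = 27.5; 6·y_test + 1·y_pick-and-place = 46.
→ y_test = 6.5 and y_pick-and-place = 7.
modules enters the basis when its profit ≥ yᵀa₃ = 6.5·3 + 7·4 = 47.5.

47.5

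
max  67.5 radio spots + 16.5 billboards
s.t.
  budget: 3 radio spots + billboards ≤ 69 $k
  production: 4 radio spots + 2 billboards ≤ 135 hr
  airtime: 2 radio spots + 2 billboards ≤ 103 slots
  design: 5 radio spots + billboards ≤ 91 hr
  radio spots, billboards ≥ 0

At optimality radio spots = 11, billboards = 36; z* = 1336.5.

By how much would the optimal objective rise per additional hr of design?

9

At the optimum: budget uses 69 of 69 (binding); production uses 116 of 135 (slack = 19); airtime uses 94 of 103 (slack = 9); design uses 91 of 91 (binding).
Slack constraints have shadow price 0 (complementary slackness).
Dual feasibility on the basic columns requires 3·y_budget + 5·y_design = 67.5, 1·y_budget + 1·y_design = 16.5.
Solving: y_budget = 7.5, y_design = 9.
Shadow price of design = 9.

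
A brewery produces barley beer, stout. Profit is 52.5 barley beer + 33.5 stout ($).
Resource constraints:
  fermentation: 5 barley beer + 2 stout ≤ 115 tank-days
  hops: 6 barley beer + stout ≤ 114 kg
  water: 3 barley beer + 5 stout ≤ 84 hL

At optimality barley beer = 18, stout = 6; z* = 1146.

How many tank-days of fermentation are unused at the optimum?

13

fermentation used = 5·18 + 2·6 = 102; slack = 115 − 102 = 13.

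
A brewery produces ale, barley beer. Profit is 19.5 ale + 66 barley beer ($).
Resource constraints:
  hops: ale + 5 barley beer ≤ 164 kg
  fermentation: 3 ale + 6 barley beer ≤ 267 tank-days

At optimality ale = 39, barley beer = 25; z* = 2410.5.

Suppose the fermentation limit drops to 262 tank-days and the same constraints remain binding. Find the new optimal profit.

Check each constraint at x*: hops 164/164 (tight); fermentation 267/267 (tight).
Dual feasibility on the basic columns requires 1·y_hops + 3·y_fermentation = 19.5, 5·y_hops + 6·y_fermentation = 66.
This yields shadow prices y_hops = 9, y_fermentation = 3.5.
Δz = y_fermentation·Δb = 3.5 × (-5) = -17.5, so new z* = 2410.5 − 17.5 = 2393.

2393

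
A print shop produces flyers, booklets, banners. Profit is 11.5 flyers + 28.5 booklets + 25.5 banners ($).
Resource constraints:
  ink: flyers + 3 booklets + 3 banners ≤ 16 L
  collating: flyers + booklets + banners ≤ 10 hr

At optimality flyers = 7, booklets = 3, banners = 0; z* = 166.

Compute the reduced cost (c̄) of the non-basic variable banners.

-3

At the optimum: ink uses 16 of 16 (binding); collating uses 10 of 10 (binding).
From A_Bᵀ y = c: 1·y_ink + 1·y_collating = 11.5; 3·y_ink + 1·y_collating = 28.5.
This yields shadow prices y_ink = 8.5, y_collating = 3.
Reduced cost of banners: c₃ − yᵀa₃ = 25.5 − (8.5·3 + 3·1) = 25.5 − 28.5 = -3.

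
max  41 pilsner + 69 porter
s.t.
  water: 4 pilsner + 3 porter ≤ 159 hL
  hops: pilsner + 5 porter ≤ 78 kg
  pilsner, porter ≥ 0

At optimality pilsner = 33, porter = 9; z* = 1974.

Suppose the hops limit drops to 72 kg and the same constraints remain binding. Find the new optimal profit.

At the optimum: water uses 159 of 159 (binding); hops uses 78 of 78 (binding).
Dual feasibility on the basic columns requires 4·y_water + 1·y_hops = 41, 3·y_water + 5·y_hops = 69.
→ y_water = 8 and y_hops = 9.
Δz = y_hops·Δb = 9 × (-6) = -54, so new z* = 1974 − 54 = 1920.

1920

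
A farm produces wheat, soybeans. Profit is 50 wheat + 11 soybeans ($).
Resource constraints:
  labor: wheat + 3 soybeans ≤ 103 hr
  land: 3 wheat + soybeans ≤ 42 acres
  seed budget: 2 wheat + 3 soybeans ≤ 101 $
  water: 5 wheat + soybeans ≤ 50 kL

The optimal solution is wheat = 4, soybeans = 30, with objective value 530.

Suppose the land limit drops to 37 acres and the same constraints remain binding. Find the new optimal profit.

Check each constraint at x*: labor 94/103 (slack 9); land 42/42 (tight); seed budget 98/101 (slack 3); water 50/50 (tight).
By complementary slackness, y = 0 for the non-binding constraints.
From A_Bᵀ y = c: 3·y_land + 5·y_water = 50; 1·y_land + 1·y_water = 11.
Solving: y_land = 2.5, y_water = 8.5.
Δz = y_land·Δb = 2.5 × (-5) = -12.5, so new z* = 530 − 12.5 = 517.5.

517.5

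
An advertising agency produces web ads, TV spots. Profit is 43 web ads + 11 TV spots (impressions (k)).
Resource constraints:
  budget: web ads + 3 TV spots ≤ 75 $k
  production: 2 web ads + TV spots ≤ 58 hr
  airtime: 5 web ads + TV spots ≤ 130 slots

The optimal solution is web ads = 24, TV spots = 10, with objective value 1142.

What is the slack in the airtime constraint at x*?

airtime used = 5·24 + 1·10 = 130; slack = 130 − 130 = 0.

0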